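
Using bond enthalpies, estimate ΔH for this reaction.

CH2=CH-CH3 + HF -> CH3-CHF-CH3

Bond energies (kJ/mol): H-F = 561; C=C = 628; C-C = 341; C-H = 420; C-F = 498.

Bonds broken (reactants):
  C-C: 1 × 341 = 341
  C-H: 6 × 420 = 2520
  C=C: 1 × 628 = 628
  H-F: 1 × 561 = 561
  Σ(broken) = 4050 kJ
Bonds formed (products):
  C-C: 2 × 341 = 682
  C-F: 1 × 498 = 498
  C-H: 7 × 420 = 2940
  Σ(formed) = 4120 kJ
ΔH = Σ(broken) − Σ(formed) = 4050 − 4120 = −70 kJ

ΔH ≈ −70 kJ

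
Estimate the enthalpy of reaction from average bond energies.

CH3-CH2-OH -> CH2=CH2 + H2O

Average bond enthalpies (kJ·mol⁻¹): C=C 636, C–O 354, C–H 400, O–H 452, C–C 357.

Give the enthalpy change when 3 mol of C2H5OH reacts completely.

ΔH = +69 kJ

Bonds broken (reactants):
  C–C: 1 × 357 = 357
  C–H: 5 × 400 = 2000
  C–O: 1 × 354 = 354
  O–H: 1 × 452 = 452
  Σ(broken) = 3163 kJ
Bonds formed (products):
  C–H: 4 × 400 = 1600
  C=C: 1 × 636 = 636
  O–H: 2 × 452 = 904
  Σ(formed) = 3140 kJ
ΔH = Σ(broken) − Σ(formed) = 3163 − 3140 = +23 kJ
For 3× the reaction as written: 3 × (+23) = +69 kJ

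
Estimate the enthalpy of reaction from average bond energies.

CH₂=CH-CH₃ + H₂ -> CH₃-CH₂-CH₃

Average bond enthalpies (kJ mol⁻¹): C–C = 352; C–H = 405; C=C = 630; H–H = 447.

Bonds broken (reactants):
  C–C: 1 × 352 = 352
  C–H: 6 × 405 = 2430
  C=C: 1 × 630 = 630
  H–H: 1 × 447 = 447
  Σ(broken) = 3859 kJ
Bonds formed (products):
  C–C: 2 × 352 = 704
  C–H: 8 × 405 = 3240
  Σ(formed) = 3944 kJ
ΔH = Σ(broken) − Σ(formed) = 3859 − 3944 = −85 kJ

ΔH ≈ −85 kJ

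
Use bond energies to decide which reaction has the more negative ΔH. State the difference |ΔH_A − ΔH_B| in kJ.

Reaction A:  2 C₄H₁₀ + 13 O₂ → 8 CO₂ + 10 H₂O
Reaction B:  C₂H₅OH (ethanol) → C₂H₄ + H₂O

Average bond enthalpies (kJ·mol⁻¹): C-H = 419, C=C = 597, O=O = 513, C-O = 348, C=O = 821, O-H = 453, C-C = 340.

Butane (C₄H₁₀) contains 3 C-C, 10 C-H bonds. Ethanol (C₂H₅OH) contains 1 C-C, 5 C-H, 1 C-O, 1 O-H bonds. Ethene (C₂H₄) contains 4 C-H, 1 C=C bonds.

Reaction A:
  Bonds broken (reactants):
    C-C: 6 × 340 = 2040
    C-H: 20 × 419 = 8380
    O=O: 13 × 513 = 6669
    Σ(broken) = 17089 kJ
  Bonds formed (products):
    C=O: 16 × 821 = 13136
    O-H: 20 × 453 = 9060
    Σ(formed) = 22196 kJ
  ΔH_A = 17089 − 22196 = −5107 kJ
Reaction B:
  Bonds broken (reactants):
    C-C: 1 × 340 = 340
    C-H: 5 × 419 = 2095
    C-O: 1 × 348 = 348
    O-H: 1 × 453 = 453
    Σ(broken) = 3236 kJ
  Bonds formed (products):
    C-H: 4 × 419 = 1676
    C=C: 1 × 597 = 597
    O-H: 2 × 453 = 906
    Σ(formed) = 3179 kJ
  ΔH_B = 3236 − 3179 = +57 kJ
ΔH_A − ΔH_B = −5164 kJ, so reaction A has the more negative ΔH; |ΔH_A − ΔH_B| = 5164 kJ.

Reaction A, by 5164 kJ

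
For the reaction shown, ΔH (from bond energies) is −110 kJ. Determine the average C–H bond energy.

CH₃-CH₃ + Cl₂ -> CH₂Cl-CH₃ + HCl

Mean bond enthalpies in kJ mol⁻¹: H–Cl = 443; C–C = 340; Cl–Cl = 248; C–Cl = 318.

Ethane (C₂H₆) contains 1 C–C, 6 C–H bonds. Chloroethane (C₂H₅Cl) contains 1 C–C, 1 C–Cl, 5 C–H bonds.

Let D be the C–H bond energy.
Σ(broken) = 1×340 + 6×D + 1×248 = 588 + 6D
Σ(formed) = 1×340 + 1×318 + 5×D + 1×443 = 1101 + 5D
ΔH = Σ(broken) − Σ(formed) = (588 + 6D) − (1101 + 5D) = −513 + D
Setting this equal to −110 kJ gives D = 403 kJ/mol.

D(C–H) ≈ 403 kJ/mol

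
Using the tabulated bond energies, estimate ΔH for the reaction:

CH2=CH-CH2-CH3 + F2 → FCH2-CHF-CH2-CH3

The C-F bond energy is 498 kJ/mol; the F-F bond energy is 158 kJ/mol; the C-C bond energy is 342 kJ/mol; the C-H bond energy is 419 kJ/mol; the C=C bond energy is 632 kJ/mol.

Bonds broken (reactants):
  C-C: 2 × 342 = 684
  C-H: 8 × 419 = 3352
  C=C: 1 × 632 = 632
  F-F: 1 × 158 = 158
  Σ(broken) = 4826 kJ
Bonds formed (products):
  C-C: 3 × 342 = 1026
  C-F: 2 × 498 = 996
  C-H: 8 × 419 = 3352
  Σ(formed) = 5374 kJ
ΔH = Σ(broken) − Σ(formed) = 4826 − 5374 = −548 kJ

ΔH ≈ −548 kJ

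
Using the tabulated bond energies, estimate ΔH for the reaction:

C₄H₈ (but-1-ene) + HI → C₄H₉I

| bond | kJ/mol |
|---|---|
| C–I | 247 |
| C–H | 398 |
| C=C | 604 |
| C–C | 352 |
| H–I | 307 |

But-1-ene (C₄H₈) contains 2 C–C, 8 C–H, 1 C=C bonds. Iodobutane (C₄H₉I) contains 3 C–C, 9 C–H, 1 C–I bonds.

ΔH ≈ −86 kJ

Bonds broken (reactants):
  C–C: 2 × 352 = 704
  C–H: 8 × 398 = 3184
  C=C: 1 × 604 = 604
  H–I: 1 × 307 = 307
  Σ(broken) = 4799 kJ
Bonds formed (products):
  C–C: 3 × 352 = 1056
  C–H: 9 × 398 = 3582
  C–I: 1 × 247 = 247
  Σ(formed) = 4885 kJ
ΔH = Σ(broken) − Σ(formed) = 4799 − 4885 = −86 kJ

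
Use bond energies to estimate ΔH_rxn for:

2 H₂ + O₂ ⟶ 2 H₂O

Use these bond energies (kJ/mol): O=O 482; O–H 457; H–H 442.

Bonds broken (reactants):
  H–H: 2 × 442 = 884
  O=O: 1 × 482 = 482
  Σ(broken) = 1366 kJ
Bonds formed (products):
  O–H: 4 × 457 = 1828
  Σ(formed) = 1828 kJ
ΔH = Σ(broken) − Σ(formed) = 1366 − 1828 = −462 kJ

ΔH ≈ −462 kJ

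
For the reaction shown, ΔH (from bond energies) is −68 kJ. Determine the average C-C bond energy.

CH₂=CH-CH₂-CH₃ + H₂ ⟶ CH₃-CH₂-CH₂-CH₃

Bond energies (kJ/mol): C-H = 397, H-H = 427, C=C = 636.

Let D be the C-C bond energy.
Σ(broken) = 2×D + 8×397 + 1×636 + 1×427 = 4239 + 2D
Σ(formed) = 3×D + 10×397 = 3970 + 3D
ΔH = Σ(broken) − Σ(formed) = (4239 + 2D) − (3970 + 3D) = +269 − D
Setting this equal to −68 kJ gives D = 337 kJ/mol.

D(C-C) ≈ 337 kJ/mol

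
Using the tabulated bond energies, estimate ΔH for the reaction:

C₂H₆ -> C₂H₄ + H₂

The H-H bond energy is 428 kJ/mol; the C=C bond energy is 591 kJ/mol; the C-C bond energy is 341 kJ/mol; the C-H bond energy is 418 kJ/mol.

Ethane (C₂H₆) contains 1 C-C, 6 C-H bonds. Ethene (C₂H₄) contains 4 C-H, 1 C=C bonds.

Bonds broken (reactants):
  C-C: 1 × 341 = 341
  C-H: 6 × 418 = 2508
  Σ(broken) = 2849 kJ
Bonds formed (products):
  C-H: 4 × 418 = 1672
  C=C: 1 × 591 = 591
  H-H: 1 × 428 = 428
  Σ(formed) = 2691 kJ
ΔH = Σ(broken) − Σ(formed) = 2849 − 2691 = +158 kJ

ΔH ≈ +158 kJ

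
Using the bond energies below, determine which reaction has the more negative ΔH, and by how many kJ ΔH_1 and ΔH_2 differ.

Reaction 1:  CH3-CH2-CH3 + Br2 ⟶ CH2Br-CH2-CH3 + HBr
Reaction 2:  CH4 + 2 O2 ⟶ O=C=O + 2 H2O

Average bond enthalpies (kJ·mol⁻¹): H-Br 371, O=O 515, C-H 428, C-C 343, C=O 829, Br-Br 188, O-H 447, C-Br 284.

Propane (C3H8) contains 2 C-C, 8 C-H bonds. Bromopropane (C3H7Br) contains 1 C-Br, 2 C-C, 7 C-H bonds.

Reaction 1:
  Bonds broken (reactants):
    Br-Br: 1 × 188 = 188
    C-C: 2 × 343 = 686
    C-H: 8 × 428 = 3424
    Σ(broken) = 4298 kJ
  Bonds formed (products):
    C-Br: 1 × 284 = 284
    C-C: 2 × 343 = 686
    C-H: 7 × 428 = 2996
    H-Br: 1 × 371 = 371
    Σ(formed) = 4337 kJ
  ΔH_1 = 4298 − 4337 = −39 kJ
Reaction 2:
  Bonds broken (reactants):
    C-H: 4 × 428 = 1712
    O=O: 2 × 515 = 1030
    Σ(broken) = 2742 kJ
  Bonds formed (products):
    C=O: 2 × 829 = 1658
    O-H: 4 × 447 = 1788
    Σ(formed) = 3446 kJ
  ΔH_2 = 2742 − 3446 = −704 kJ
ΔH_1 − ΔH_2 = +665 kJ, so reaction 2 has the more negative ΔH; |ΔH_1 − ΔH_2| = 665 kJ.

Reaction 2, by 665 kJ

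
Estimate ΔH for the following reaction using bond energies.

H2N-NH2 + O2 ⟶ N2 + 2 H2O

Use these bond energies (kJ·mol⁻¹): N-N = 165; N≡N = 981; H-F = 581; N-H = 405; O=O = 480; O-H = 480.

ΔH ≈ −636 kJ

Bonds broken (reactants):
  N-H: 4 × 405 = 1620
  N-N: 1 × 165 = 165
  O=O: 1 × 480 = 480
  Σ(broken) = 2265 kJ
Bonds formed (products):
  N≡N: 1 × 981 = 981
  O-H: 4 × 480 = 1920
  Σ(formed) = 2901 kJ
ΔH = Σ(broken) − Σ(formed) = 2265 − 2901 = −636 kJ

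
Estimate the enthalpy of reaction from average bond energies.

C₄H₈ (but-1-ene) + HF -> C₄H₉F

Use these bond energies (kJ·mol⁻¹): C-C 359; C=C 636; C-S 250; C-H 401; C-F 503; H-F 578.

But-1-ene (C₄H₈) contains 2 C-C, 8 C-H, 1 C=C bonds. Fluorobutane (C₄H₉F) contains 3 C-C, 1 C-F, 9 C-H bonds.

ΔH ≈ −49 kJ

Bonds broken (reactants):
  C-C: 2 × 359 = 718
  C-H: 8 × 401 = 3208
  C=C: 1 × 636 = 636
  H-F: 1 × 578 = 578
  Σ(broken) = 5140 kJ
Bonds formed (products):
  C-C: 3 × 359 = 1077
  C-F: 1 × 503 = 503
  C-H: 9 × 401 = 3609
  Σ(formed) = 5189 kJ
ΔH = Σ(broken) − Σ(formed) = 5140 − 5189 = −49 kJ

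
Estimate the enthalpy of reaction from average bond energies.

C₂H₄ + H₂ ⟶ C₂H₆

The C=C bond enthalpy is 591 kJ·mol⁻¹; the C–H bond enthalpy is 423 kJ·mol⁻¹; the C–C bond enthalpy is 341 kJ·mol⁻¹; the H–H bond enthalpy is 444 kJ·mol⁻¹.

Bonds broken (reactants):
  C–H: 4 × 423 = 1692
  C=C: 1 × 591 = 591
  H–H: 1 × 444 = 444
  Σ(broken) = 2727 kJ
Bonds formed (products):
  C–C: 1 × 341 = 341
  C–H: 6 × 423 = 2538
  Σ(formed) = 2879 kJ
ΔH = Σ(broken) − Σ(formed) = 2727 − 2879 = −152 kJ

ΔH ≈ −152 kJ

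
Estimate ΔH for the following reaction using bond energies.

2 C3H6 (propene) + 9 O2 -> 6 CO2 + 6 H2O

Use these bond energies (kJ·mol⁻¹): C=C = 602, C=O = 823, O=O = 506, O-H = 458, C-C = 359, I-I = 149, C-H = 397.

ΔH ≈ −4132 kJ

Bonds broken (reactants):
  C-C: 2 × 359 = 718
  C-H: 12 × 397 = 4764
  C=C: 2 × 602 = 1204
  O=O: 9 × 506 = 4554
  Σ(broken) = 11240 kJ
Bonds formed (products):
  C=O: 12 × 823 = 9876
  O-H: 12 × 458 = 5496
  Σ(formed) = 15372 kJ
ΔH = Σ(broken) − Σ(formed) = 11240 − 15372 = −4132 kJ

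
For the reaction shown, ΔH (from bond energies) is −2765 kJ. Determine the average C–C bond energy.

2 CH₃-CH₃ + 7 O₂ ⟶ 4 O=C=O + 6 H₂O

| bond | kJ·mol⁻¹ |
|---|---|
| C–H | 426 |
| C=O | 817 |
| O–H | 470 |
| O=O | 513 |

D(C–C) ≈ 354 kJ/mol

Let D be the C–C bond energy.
Σ(broken) = 2×D + 12×426 + 7×513 = 8703 + 2D
Σ(formed) = 8×817 + 12×470 = 12176
ΔH = Σ(broken) − Σ(formed) = (8703 + 2D) − (12176) = −3473 + 2D
Setting this equal to −2765 kJ gives 2D = 708, so D = 354 kJ/mol.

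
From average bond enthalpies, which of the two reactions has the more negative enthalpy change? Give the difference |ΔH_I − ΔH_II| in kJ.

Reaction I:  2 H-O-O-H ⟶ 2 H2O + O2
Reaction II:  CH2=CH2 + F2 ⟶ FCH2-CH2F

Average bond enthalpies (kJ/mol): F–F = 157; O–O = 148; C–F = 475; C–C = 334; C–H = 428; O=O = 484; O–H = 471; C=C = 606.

Reaction I:
  Bonds broken (reactants):
    O–H: 4 × 471 = 1884
    O–O: 2 × 148 = 296
    Σ(broken) = 2180 kJ
  Bonds formed (products):
    O–H: 4 × 471 = 1884
    O=O: 1 × 484 = 484
    Σ(formed) = 2368 kJ
  ΔH_I = 2180 − 2368 = −188 kJ
Reaction II:
  Bonds broken (reactants):
    C–H: 4 × 428 = 1712
    C=C: 1 × 606 = 606
    F–F: 1 × 157 = 157
    Σ(broken) = 2475 kJ
  Bonds formed (products):
    C–C: 1 × 334 = 334
    C–F: 2 × 475 = 950
    C–H: 4 × 428 = 1712
    Σ(formed) = 2996 kJ
  ΔH_II = 2475 − 2996 = −521 kJ
ΔH_I − ΔH_II = +333 kJ, so reaction II has the more negative ΔH; |ΔH_I − ΔH_II| = 333 kJ.

Reaction II, by 333 kJ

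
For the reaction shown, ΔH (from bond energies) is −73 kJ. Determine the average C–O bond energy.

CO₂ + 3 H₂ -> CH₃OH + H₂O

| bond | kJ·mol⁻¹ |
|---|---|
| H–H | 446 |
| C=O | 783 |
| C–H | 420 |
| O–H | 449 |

D(C–O) ≈ 370 kJ/mol

Let D be the C–O bond energy.
Σ(broken) = 2×783 + 3×446 = 2904
Σ(formed) = 3×420 + 1×D + 3×449 = 2607 + D
ΔH = Σ(broken) − Σ(formed) = (2904) − (2607 + D) = +297 − D
Setting this equal to −73 kJ gives D = 370 kJ/mol.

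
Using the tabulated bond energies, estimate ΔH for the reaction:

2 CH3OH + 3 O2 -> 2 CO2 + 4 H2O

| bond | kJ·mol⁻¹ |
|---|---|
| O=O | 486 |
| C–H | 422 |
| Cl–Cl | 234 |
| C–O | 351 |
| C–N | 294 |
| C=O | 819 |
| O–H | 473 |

Bonds broken (reactants):
  C–H: 6 × 422 = 2532
  C–O: 2 × 351 = 702
  O–H: 2 × 473 = 946
  O=O: 3 × 486 = 1458
  Σ(broken) = 5638 kJ
Bonds formed (products):
  C=O: 4 × 819 = 3276
  O–H: 8 × 473 = 3784
  Σ(formed) = 7060 kJ
ΔH = Σ(broken) − Σ(formed) = 5638 − 7060 = −1422 kJ

ΔH ≈ −1422 kJ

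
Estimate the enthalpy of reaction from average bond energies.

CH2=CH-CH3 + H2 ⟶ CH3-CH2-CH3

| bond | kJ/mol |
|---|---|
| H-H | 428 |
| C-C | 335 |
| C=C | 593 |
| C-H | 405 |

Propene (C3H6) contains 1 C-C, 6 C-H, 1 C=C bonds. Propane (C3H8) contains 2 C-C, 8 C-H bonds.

ΔH ≈ −124 kJ

Bonds broken (reactants):
  C-C: 1 × 335 = 335
  C-H: 6 × 405 = 2430
  C=C: 1 × 593 = 593
  H-H: 1 × 428 = 428
  Σ(broken) = 3786 kJ
Bonds formed (products):
  C-C: 2 × 335 = 670
  C-H: 8 × 405 = 3240
  Σ(formed) = 3910 kJ
ΔH = Σ(broken) − Σ(formed) = 3786 − 3910 = −124 kJ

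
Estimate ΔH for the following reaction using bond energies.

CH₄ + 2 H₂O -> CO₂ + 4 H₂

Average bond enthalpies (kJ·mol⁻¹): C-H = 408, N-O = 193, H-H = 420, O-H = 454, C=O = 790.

Bonds broken (reactants):
  C-H: 4 × 408 = 1632
  O-H: 4 × 454 = 1816
  Σ(broken) = 3448 kJ
Bonds formed (products):
  C=O: 2 × 790 = 1580
  H-H: 4 × 420 = 1680
  Σ(formed) = 3260 kJ
ΔH = Σ(broken) − Σ(formed) = 3448 − 3260 = +188 kJ

ΔH ≈ +188 kJ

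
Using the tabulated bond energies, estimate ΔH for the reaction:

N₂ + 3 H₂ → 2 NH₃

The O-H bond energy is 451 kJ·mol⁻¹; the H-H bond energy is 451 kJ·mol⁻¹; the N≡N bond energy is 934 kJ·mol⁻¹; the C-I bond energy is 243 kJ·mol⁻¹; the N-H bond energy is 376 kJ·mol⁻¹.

Bonds broken (reactants):
  H-H: 3 × 451 = 1353
  N≡N: 1 × 934 = 934
  Σ(broken) = 2287 kJ
Bonds formed (products):
  N-H: 6 × 376 = 2256
  Σ(formed) = 2256 kJ
ΔH = Σ(broken) − Σ(formed) = 2287 − 2256 = +31 kJ

ΔH ≈ +31 kJ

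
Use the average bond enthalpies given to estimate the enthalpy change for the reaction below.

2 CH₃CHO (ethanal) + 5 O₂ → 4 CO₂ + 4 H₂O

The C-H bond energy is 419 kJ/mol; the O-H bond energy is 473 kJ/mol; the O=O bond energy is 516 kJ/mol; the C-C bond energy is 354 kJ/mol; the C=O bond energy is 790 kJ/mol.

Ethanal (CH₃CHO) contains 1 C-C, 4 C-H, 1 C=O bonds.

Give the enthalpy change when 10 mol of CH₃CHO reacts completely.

Bonds broken (reactants):
  C-C: 2 × 354 = 708
  C-H: 8 × 419 = 3352
  C=O: 2 × 790 = 1580
  O=O: 5 × 516 = 2580
  Σ(broken) = 8220 kJ
Bonds formed (products):
  C=O: 8 × 790 = 6320
  O-H: 8 × 473 = 3784
  Σ(formed) = 10104 kJ
ΔH = Σ(broken) − Σ(formed) = 8220 − 10104 = −1884 kJ
For 5× the reaction as written: 5 × (−1884) = −9420 kJ

ΔH = −9420 kJ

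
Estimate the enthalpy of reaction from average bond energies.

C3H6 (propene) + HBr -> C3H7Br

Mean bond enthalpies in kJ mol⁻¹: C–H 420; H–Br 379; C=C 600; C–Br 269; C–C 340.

Bonds broken (reactants):
  C–C: 1 × 340 = 340
  C–H: 6 × 420 = 2520
  C=C: 1 × 600 = 600
  H–Br: 1 × 379 = 379
  Σ(broken) = 3839 kJ
Bonds formed (products):
  C–Br: 1 × 269 = 269
  C–C: 2 × 340 = 680
  C–H: 7 × 420 = 2940
  Σ(formed) = 3889 kJ
ΔH = Σ(broken) − Σ(formed) = 3839 − 3889 = −50 kJ

ΔH ≈ −50 kJ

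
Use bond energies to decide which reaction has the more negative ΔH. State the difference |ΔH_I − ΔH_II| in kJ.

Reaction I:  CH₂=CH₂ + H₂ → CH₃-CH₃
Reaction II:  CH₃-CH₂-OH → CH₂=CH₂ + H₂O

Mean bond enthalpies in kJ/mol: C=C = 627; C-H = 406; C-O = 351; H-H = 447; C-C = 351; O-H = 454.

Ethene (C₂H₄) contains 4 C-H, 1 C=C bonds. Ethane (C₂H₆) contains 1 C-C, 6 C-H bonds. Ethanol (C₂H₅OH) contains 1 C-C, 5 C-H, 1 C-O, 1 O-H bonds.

Reaction I:
  Bonds broken (reactants):
    C-H: 4 × 406 = 1624
    C=C: 1 × 627 = 627
    H-H: 1 × 447 = 447
    Σ(broken) = 2698 kJ
  Bonds formed (products):
    C-C: 1 × 351 = 351
    C-H: 6 × 406 = 2436
    Σ(formed) = 2787 kJ
  ΔH_I = 2698 − 2787 = −89 kJ
Reaction II:
  Bonds broken (reactants):
    C-C: 1 × 351 = 351
    C-H: 5 × 406 = 2030
    C-O: 1 × 351 = 351
    O-H: 1 × 454 = 454
    Σ(broken) = 3186 kJ
  Bonds formed (products):
    C-H: 4 × 406 = 1624
    C=C: 1 × 627 = 627
    O-H: 2 × 454 = 908
    Σ(formed) = 3159 kJ
  ΔH_II = 3186 − 3159 = +27 kJ
ΔH_I − ΔH_II = −116 kJ, so reaction I has the more negative ΔH; |ΔH_I − ΔH_II| = 116 kJ.

Reaction I, by 116 kJ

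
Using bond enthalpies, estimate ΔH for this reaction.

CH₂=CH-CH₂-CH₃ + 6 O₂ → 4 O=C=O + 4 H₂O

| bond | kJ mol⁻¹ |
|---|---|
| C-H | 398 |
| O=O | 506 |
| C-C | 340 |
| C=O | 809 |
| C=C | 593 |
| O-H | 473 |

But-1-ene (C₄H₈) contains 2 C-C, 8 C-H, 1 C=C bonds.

Bonds broken (reactants):
  C-C: 2 × 340 = 680
  C-H: 8 × 398 = 3184
  C=C: 1 × 593 = 593
  O=O: 6 × 506 = 3036
  Σ(broken) = 7493 kJ
Bonds formed (products):
  C=O: 8 × 809 = 6472
  O-H: 8 × 473 = 3784
  Σ(formed) = 10256 kJ
ΔH = Σ(broken) − Σ(formed) = 7493 − 10256 = −2763 kJ

ΔH ≈ −2763 kJ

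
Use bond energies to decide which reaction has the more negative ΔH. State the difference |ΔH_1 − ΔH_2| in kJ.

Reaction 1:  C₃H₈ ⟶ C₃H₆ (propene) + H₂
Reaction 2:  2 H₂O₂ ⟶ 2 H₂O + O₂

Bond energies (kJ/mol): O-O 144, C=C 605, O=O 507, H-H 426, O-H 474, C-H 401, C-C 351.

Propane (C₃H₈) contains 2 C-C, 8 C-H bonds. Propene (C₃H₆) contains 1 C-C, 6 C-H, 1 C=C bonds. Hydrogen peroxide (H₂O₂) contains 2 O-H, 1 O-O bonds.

Reaction 2, by 341 kJ

Reaction 1:
  Bonds broken (reactants):
    C-C: 2 × 351 = 702
    C-H: 8 × 401 = 3208
    Σ(broken) = 3910 kJ
  Bonds formed (products):
    C-C: 1 × 351 = 351
    C-H: 6 × 401 = 2406
    C=C: 1 × 605 = 605
    H-H: 1 × 426 = 426
    Σ(formed) = 3788 kJ
  ΔH_1 = 3910 − 3788 = +122 kJ
Reaction 2:
  Bonds broken (reactants):
    O-H: 4 × 474 = 1896
    O-O: 2 × 144 = 288
    Σ(broken) = 2184 kJ
  Bonds formed (products):
    O-H: 4 × 474 = 1896
    O=O: 1 × 507 = 507
    Σ(formed) = 2403 kJ
  ΔH_2 = 2184 − 2403 = −219 kJ
ΔH_1 − ΔH_2 = +341 kJ, so reaction 2 has the more negative ΔH; |ΔH_1 − ΔH_2| = 341 kJ.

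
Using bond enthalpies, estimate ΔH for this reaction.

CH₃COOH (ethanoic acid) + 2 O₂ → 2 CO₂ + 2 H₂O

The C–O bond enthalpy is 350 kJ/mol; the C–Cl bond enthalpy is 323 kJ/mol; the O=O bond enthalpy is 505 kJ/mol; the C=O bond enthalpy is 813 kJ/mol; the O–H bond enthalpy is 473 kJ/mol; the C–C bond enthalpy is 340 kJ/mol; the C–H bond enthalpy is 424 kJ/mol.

ΔH ≈ −886 kJ

Bonds broken (reactants):
  C–C: 1 × 340 = 340
  C–H: 3 × 424 = 1272
  C–O: 1 × 350 = 350
  C=O: 1 × 813 = 813
  O–H: 1 × 473 = 473
  O=O: 2 × 505 = 1010
  Σ(broken) = 4258 kJ
Bonds formed (products):
  C=O: 4 × 813 = 3252
  O–H: 4 × 473 = 1892
  Σ(formed) = 5144 kJ
ΔH = Σ(broken) − Σ(formed) = 4258 − 5144 = −886 kJ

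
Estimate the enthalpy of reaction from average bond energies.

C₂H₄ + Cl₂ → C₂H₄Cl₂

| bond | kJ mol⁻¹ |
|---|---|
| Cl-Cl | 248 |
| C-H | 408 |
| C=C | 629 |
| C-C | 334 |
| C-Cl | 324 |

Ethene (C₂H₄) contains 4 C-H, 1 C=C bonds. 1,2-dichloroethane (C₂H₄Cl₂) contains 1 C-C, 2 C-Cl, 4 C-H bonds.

ΔH ≈ −105 kJ

Bonds broken (reactants):
  C-H: 4 × 408 = 1632
  C=C: 1 × 629 = 629
  Cl-Cl: 1 × 248 = 248
  Σ(broken) = 2509 kJ
Bonds formed (products):
  C-C: 1 × 334 = 334
  C-Cl: 2 × 324 = 648
  C-H: 4 × 408 = 1632
  Σ(formed) = 2614 kJ
ΔH = Σ(broken) − Σ(formed) = 2509 − 2614 = −105 kJ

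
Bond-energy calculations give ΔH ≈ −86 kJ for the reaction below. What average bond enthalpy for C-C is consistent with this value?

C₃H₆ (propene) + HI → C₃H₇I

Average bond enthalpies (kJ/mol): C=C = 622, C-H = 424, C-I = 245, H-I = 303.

Let D be the C-C bond energy.
Σ(broken) = 1×D + 6×424 + 1×622 + 1×303 = 3469 + D
Σ(formed) = 2×D + 7×424 + 1×245 = 3213 + 2D
ΔH = Σ(broken) − Σ(formed) = (3469 + D) − (3213 + 2D) = +256 − D
Setting this equal to −86 kJ gives D = 342 kJ/mol.

D(C-C) ≈ 342 kJ/mol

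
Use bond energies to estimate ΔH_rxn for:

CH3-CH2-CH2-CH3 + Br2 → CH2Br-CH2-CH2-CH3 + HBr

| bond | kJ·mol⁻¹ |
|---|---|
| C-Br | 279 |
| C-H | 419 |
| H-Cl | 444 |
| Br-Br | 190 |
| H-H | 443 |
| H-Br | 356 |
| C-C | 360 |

Bonds broken (reactants):
  Br-Br: 1 × 190 = 190
  C-C: 3 × 360 = 1080
  C-H: 10 × 419 = 4190
  Σ(broken) = 5460 kJ
Bonds formed (products):
  C-Br: 1 × 279 = 279
  C-C: 3 × 360 = 1080
  C-H: 9 × 419 = 3771
  H-Br: 1 × 356 = 356
  Σ(formed) = 5486 kJ
ΔH = Σ(broken) − Σ(formed) = 5460 − 5486 = −26 kJ

ΔH ≈ −26 kJ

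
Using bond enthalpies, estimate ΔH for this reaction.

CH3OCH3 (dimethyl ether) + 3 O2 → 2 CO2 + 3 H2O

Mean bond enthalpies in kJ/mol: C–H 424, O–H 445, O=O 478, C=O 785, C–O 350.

ΔH ≈ −1132 kJ

Bonds broken (reactants):
  C–H: 6 × 424 = 2544
  C–O: 2 × 350 = 700
  O=O: 3 × 478 = 1434
  Σ(broken) = 4678 kJ
Bonds formed (products):
  C=O: 4 × 785 = 3140
  O–H: 6 × 445 = 2670
  Σ(formed) = 5810 kJ
ΔH = Σ(broken) − Σ(formed) = 4678 − 5810 = −1132 kJ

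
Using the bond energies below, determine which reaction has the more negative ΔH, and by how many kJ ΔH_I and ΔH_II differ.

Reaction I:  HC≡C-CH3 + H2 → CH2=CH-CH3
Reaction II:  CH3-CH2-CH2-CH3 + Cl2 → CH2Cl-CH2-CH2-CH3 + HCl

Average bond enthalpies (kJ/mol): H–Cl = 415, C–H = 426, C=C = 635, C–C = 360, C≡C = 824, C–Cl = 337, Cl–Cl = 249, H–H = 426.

Reaction I:
  Bonds broken (reactants):
    C≡C: 1 × 824 = 824
    C–C: 1 × 360 = 360
    C–H: 4 × 426 = 1704
    H–H: 1 × 426 = 426
    Σ(broken) = 3314 kJ
  Bonds formed (products):
    C–C: 1 × 360 = 360
    C–H: 6 × 426 = 2556
    C=C: 1 × 635 = 635
    Σ(formed) = 3551 kJ
  ΔH_I = 3314 − 3551 = −237 kJ
Reaction II:
  Bonds broken (reactants):
    C–C: 3 × 360 = 1080
    C–H: 10 × 426 = 4260
    Cl–Cl: 1 × 249 = 249
    Σ(broken) = 5589 kJ
  Bonds formed (products):
    C–C: 3 × 360 = 1080
    C–Cl: 1 × 337 = 337
    C–H: 9 × 426 = 3834
    H–Cl: 1 × 415 = 415
    Σ(formed) = 5666 kJ
  ΔH_II = 5589 − 5666 = −77 kJ
ΔH_I − ΔH_II = −160 kJ, so reaction I has the more negative ΔH; |ΔH_I − ΔH_II| = 160 kJ.

Reaction I, by 160 kJ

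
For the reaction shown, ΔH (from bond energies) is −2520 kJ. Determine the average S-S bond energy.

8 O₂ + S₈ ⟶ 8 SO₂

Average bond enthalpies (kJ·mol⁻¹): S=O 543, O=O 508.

D(S-S) ≈ 263 kJ/mol

Let D be the S-S bond energy.
Σ(broken) = 8×508 + 8×D = 4064 + 8D
Σ(formed) = 16×543 = 8688
ΔH = Σ(broken) − Σ(formed) = (4064 + 8D) − (8688) = −4624 + 8D
Setting this equal to −2520 kJ gives 8D = 2104, so D = 263 kJ/mol.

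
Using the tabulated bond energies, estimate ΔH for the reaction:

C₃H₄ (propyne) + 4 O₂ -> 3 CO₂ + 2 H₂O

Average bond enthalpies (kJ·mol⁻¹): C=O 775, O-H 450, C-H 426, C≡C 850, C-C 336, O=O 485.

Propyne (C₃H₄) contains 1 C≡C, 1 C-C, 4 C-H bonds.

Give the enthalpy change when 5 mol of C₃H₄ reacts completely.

ΔH = −8100 kJ

Bonds broken (reactants):
  C≡C: 1 × 850 = 850
  C-C: 1 × 336 = 336
  C-H: 4 × 426 = 1704
  O=O: 4 × 485 = 1940
  Σ(broken) = 4830 kJ
Bonds formed (products):
  C=O: 6 × 775 = 4650
  O-H: 4 × 450 = 1800
  Σ(formed) = 6450 kJ
ΔH = Σ(broken) − Σ(formed) = 4830 − 6450 = −1620 kJ
For 5× the reaction as written: 5 × (−1620) = −8100 kJ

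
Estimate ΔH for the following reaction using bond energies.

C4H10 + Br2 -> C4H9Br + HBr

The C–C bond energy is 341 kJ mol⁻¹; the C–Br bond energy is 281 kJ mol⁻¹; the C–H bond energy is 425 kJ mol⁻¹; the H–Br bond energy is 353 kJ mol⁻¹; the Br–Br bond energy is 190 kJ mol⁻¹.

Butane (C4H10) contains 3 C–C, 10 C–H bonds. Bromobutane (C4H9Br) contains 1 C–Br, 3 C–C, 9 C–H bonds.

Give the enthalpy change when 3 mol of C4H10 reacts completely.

ΔH = −57 kJ

Bonds broken (reactants):
  Br–Br: 1 × 190 = 190
  C–C: 3 × 341 = 1023
  C–H: 10 × 425 = 4250
  Σ(broken) = 5463 kJ
Bonds formed (products):
  C–Br: 1 × 281 = 281
  C–C: 3 × 341 = 1023
  C–H: 9 × 425 = 3825
  H–Br: 1 × 353 = 353
  Σ(formed) = 5482 kJ
ΔH = Σ(broken) − Σ(formed) = 5463 − 5482 = −19 kJ
For 3× the reaction as written: 3 × (−19) = −57 kJ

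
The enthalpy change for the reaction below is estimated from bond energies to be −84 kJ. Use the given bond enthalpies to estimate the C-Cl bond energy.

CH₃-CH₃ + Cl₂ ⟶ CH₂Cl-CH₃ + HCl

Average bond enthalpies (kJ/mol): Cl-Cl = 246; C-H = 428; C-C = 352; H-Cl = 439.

Let D be the C-Cl bond energy.
Σ(broken) = 1×352 + 6×428 + 1×246 = 3166
Σ(formed) = 1×352 + 1×D + 5×428 + 1×439 = 2931 + D
ΔH = Σ(broken) − Σ(formed) = (3166) − (2931 + D) = +235 − D
Setting this equal to −84 kJ gives D = 319 kJ/mol.

D(C-Cl) ≈ 319 kJ/mol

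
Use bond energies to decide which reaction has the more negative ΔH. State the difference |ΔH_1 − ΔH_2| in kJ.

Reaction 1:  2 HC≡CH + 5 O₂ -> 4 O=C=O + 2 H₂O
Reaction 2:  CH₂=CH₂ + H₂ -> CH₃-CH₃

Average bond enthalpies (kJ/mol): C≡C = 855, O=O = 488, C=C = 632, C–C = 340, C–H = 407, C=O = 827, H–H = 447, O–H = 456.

Reaction 1, by 2587 kJ

Reaction 1:
  Bonds broken (reactants):
    C≡C: 2 × 855 = 1710
    C–H: 4 × 407 = 1628
    O=O: 5 × 488 = 2440
    Σ(broken) = 5778 kJ
  Bonds formed (products):
    C=O: 8 × 827 = 6616
    O–H: 4 × 456 = 1824
    Σ(formed) = 8440 kJ
  ΔH_1 = 5778 − 8440 = −2662 kJ
Reaction 2:
  Bonds broken (reactants):
    C–H: 4 × 407 = 1628
    C=C: 1 × 632 = 632
    H–H: 1 × 447 = 447
    Σ(broken) = 2707 kJ
  Bonds formed (products):
    C–C: 1 × 340 = 340
    C–H: 6 × 407 = 2442
    Σ(formed) = 2782 kJ
  ΔH_2 = 2707 − 2782 = −75 kJ
ΔH_1 − ΔH_2 = −2587 kJ, so reaction 1 has the more negative ΔH; |ΔH_1 − ΔH_2| = 2587 kJ.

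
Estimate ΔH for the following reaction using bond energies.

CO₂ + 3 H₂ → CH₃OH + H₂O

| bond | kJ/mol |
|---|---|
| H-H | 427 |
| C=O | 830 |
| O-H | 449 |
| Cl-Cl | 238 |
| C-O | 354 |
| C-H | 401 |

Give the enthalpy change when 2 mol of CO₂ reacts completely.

Bonds broken (reactants):
  C=O: 2 × 830 = 1660
  H-H: 3 × 427 = 1281
  Σ(broken) = 2941 kJ
Bonds formed (products):
  C-H: 3 × 401 = 1203
  C-O: 1 × 354 = 354
  O-H: 3 × 449 = 1347
  Σ(formed) = 2904 kJ
ΔH = Σ(broken) − Σ(formed) = 2941 − 2904 = +37 kJ
For 2× the reaction as written: 2 × (+37) = +74 kJ

ΔH = +74 kJ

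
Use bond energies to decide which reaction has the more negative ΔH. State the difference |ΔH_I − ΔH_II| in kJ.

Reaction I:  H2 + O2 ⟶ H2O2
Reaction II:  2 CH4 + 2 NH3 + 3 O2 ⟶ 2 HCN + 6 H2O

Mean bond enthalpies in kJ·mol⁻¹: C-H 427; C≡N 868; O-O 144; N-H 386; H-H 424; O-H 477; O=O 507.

Reaction II, by 894 kJ

Reaction I:
  Bonds broken (reactants):
    H-H: 1 × 424 = 424
    O=O: 1 × 507 = 507
    Σ(broken) = 931 kJ
  Bonds formed (products):
    O-H: 2 × 477 = 954
    O-O: 1 × 144 = 144
    Σ(formed) = 1098 kJ
  ΔH_I = 931 − 1098 = −167 kJ
Reaction II:
  Bonds broken (reactants):
    C-H: 8 × 427 = 3416
    N-H: 6 × 386 = 2316
    O=O: 3 × 507 = 1521
    Σ(broken) = 7253 kJ
  Bonds formed (products):
    C≡N: 2 × 868 = 1736
    C-H: 2 × 427 = 854
    O-H: 12 × 477 = 5724
    Σ(formed) = 8314 kJ
  ΔH_II = 7253 − 8314 = −1061 kJ
ΔH_I − ΔH_II = +894 kJ, so reaction II has the more negative ΔH; |ΔH_I − ΔH_II| = 894 kJ.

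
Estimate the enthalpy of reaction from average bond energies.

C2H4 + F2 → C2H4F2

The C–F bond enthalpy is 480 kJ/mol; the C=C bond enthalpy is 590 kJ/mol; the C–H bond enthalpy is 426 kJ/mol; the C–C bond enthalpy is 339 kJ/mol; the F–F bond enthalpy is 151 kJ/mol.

Bonds broken (reactants):
  C–H: 4 × 426 = 1704
  C=C: 1 × 590 = 590
  F–F: 1 × 151 = 151
  Σ(broken) = 2445 kJ
Bonds formed (products):
  C–C: 1 × 339 = 339
  C–F: 2 × 480 = 960
  C–H: 4 × 426 = 1704
  Σ(formed) = 3003 kJ
ΔH = Σ(broken) − Σ(formed) = 2445 − 3003 = −558 kJ

ΔH ≈ −558 kJ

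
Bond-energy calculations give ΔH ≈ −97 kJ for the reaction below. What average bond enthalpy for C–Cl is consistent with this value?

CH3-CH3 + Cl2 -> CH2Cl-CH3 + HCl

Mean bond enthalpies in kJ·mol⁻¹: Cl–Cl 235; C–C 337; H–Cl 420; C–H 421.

Let D be the C–Cl bond energy.
Σ(broken) = 1×337 + 6×421 + 1×235 = 3098
Σ(formed) = 1×337 + 1×D + 5×421 + 1×420 = 2862 + D
ΔH = Σ(broken) − Σ(formed) = (3098) − (2862 + D) = +236 − D
Setting this equal to −97 kJ gives D = 333 kJ/mol.

D(C–Cl) ≈ 333 kJ/mol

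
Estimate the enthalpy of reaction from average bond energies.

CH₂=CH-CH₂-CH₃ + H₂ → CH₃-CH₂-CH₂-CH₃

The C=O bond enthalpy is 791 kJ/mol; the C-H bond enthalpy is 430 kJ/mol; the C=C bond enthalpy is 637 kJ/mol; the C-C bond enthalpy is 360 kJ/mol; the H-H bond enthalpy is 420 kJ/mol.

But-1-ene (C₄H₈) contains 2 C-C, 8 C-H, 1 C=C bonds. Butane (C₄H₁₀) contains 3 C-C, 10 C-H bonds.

ΔH ≈ −163 kJ

Bonds broken (reactants):
  C-C: 2 × 360 = 720
  C-H: 8 × 430 = 3440
  C=C: 1 × 637 = 637
  H-H: 1 × 420 = 420
  Σ(broken) = 5217 kJ
Bonds formed (products):
  C-C: 3 × 360 = 1080
  C-H: 10 × 430 = 4300
  Σ(formed) = 5380 kJ
ΔH = Σ(broken) − Σ(formed) = 5217 − 5380 = −163 kJ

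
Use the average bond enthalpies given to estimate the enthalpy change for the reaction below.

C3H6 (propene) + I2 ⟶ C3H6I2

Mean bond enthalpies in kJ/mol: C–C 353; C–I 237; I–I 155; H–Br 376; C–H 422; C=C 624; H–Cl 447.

Bonds broken (reactants):
  C–C: 1 × 353 = 353
  C–H: 6 × 422 = 2532
  C=C: 1 × 624 = 624
  I–I: 1 × 155 = 155
  Σ(broken) = 3664 kJ
Bonds formed (products):
  C–C: 2 × 353 = 706
  C–H: 6 × 422 = 2532
  C–I: 2 × 237 = 474
  Σ(formed) = 3712 kJ
ΔH = Σ(broken) − Σ(formed) = 3664 − 3712 = −48 kJ

ΔH ≈ −48 kJ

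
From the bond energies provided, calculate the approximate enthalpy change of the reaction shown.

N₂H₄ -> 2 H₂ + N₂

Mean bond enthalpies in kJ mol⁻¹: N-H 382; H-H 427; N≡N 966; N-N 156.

ΔH ≈ −136 kJ

Bonds broken (reactants):
  N-H: 4 × 382 = 1528
  N-N: 1 × 156 = 156
  Σ(broken) = 1684 kJ
Bonds formed (products):
  H-H: 2 × 427 = 854
  N≡N: 1 × 966 = 966
  Σ(formed) = 1820 kJ
ΔH = Σ(broken) − Σ(formed) = 1684 − 1820 = −136 kJ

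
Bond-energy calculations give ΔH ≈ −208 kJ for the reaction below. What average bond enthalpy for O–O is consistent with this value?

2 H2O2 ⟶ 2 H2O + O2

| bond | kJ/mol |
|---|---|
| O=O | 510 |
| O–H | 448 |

D(O–O) ≈ 151 kJ/mol

Let D be the O–O bond energy.
Σ(broken) = 4×448 + 2×D = 1792 + 2D
Σ(formed) = 4×448 + 1×510 = 2302
ΔH = Σ(broken) − Σ(formed) = (1792 + 2D) − (2302) = −510 + 2D
Setting this equal to −208 kJ gives 2D = 302, so D = 151 kJ/mol.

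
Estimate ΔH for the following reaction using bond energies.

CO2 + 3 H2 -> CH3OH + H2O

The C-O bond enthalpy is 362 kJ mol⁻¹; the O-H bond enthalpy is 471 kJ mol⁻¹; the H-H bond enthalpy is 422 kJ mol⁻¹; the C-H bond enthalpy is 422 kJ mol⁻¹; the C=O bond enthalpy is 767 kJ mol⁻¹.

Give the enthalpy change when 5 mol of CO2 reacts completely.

ΔH = −1205 kJ

Bonds broken (reactants):
  C=O: 2 × 767 = 1534
  H-H: 3 × 422 = 1266
  Σ(broken) = 2800 kJ
Bonds formed (products):
  C-H: 3 × 422 = 1266
  C-O: 1 × 362 = 362
  O-H: 3 × 471 = 1413
  Σ(formed) = 3041 kJ
ΔH = Σ(broken) − Σ(formed) = 2800 − 3041 = −241 kJ
For 5× the reaction as written: 5 × (−241) = −1205 kJ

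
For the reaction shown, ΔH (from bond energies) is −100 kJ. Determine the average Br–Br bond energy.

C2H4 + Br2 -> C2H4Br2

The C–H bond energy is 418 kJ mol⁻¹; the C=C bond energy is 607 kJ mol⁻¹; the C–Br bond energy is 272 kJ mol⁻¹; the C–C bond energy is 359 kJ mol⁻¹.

Let D be the Br–Br bond energy.
Σ(broken) = 1×D + 4×418 + 1×607 = 2279 + D
Σ(formed) = 2×272 + 1×359 + 4×418 = 2575
ΔH = Σ(broken) − Σ(formed) = (2279 + D) − (2575) = −296 + D
Setting this equal to −100 kJ gives D = 196 kJ/mol.

D(Br–Br) ≈ 196 kJ/mol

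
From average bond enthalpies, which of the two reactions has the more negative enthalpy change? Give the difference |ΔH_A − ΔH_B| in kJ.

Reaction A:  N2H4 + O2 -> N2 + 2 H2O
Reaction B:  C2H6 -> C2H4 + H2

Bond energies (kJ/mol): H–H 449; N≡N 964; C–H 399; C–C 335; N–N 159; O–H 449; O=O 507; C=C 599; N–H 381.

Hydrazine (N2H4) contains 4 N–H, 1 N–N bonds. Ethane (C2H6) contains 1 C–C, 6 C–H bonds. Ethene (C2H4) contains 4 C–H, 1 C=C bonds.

Reaction A:
  Bonds broken (reactants):
    N–H: 4 × 381 = 1524
    N–N: 1 × 159 = 159
    O=O: 1 × 507 = 507
    Σ(broken) = 2190 kJ
  Bonds formed (products):
    N≡N: 1 × 964 = 964
    O–H: 4 × 449 = 1796
    Σ(formed) = 2760 kJ
  ΔH_A = 2190 − 2760 = −570 kJ
Reaction B:
  Bonds broken (reactants):
    C–C: 1 × 335 = 335
    C–H: 6 × 399 = 2394
    Σ(broken) = 2729 kJ
  Bonds formed (products):
    C–H: 4 × 399 = 1596
    C=C: 1 × 599 = 599
    H–H: 1 × 449 = 449
    Σ(formed) = 2644 kJ
  ΔH_B = 2729 − 2644 = +85 kJ
ΔH_A − ΔH_B = −655 kJ, so reaction A has the more negative ΔH; |ΔH_A − ΔH_B| = 655 kJ.

Reaction A, by 655 kJ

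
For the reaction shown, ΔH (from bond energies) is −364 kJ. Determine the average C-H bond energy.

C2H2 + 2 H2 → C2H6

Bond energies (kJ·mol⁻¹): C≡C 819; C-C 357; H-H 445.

D(C-H) ≈ 429 kJ/mol

Let D be the C-H bond energy.
Σ(broken) = 1×819 + 2×D + 2×445 = 1709 + 2D
Σ(formed) = 1×357 + 6×D = 357 + 6D
ΔH = Σ(broken) − Σ(formed) = (1709 + 2D) − (357 + 6D) = +1352 − 4D
Setting this equal to −364 kJ gives 4D = 1716, so D = 429 kJ/mol.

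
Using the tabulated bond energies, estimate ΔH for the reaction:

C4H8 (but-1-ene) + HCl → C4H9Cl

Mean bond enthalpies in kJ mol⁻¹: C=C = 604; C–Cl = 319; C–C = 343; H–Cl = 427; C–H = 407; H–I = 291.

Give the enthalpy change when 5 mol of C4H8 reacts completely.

ΔH = −190 kJ

Bonds broken (reactants):
  C–C: 2 × 343 = 686
  C–H: 8 × 407 = 3256
  C=C: 1 × 604 = 604
  H–Cl: 1 × 427 = 427
  Σ(broken) = 4973 kJ
Bonds formed (products):
  C–C: 3 × 343 = 1029
  C–Cl: 1 × 319 = 319
  C–H: 9 × 407 = 3663
  Σ(formed) = 5011 kJ
ΔH = Σ(broken) − Σ(formed) = 4973 − 5011 = −38 kJ
For 5× the reaction as written: 5 × (−38) = −190 kJ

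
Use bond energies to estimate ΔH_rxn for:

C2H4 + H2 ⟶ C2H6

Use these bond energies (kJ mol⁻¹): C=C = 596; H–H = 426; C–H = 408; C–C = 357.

ΔH ≈ −151 kJ

Bonds broken (reactants):
  C–H: 4 × 408 = 1632
  C=C: 1 × 596 = 596
  H–H: 1 × 426 = 426
  Σ(broken) = 2654 kJ
Bonds formed (products):
  C–C: 1 × 357 = 357
  C–H: 6 × 408 = 2448
  Σ(formed) = 2805 kJ
ΔH = Σ(broken) − Σ(formed) = 2654 − 2805 = −151 kJ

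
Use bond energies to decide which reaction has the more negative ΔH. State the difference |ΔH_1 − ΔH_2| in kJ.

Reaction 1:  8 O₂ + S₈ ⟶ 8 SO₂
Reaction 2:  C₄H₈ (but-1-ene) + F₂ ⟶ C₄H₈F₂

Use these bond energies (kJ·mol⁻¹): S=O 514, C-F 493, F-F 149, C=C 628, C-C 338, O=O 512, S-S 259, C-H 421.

Reaction 1:
  Bonds broken (reactants):
    O=O: 8 × 512 = 4096
    S-S: 8 × 259 = 2072
    Σ(broken) = 6168 kJ
  Bonds formed (products):
    S=O: 16 × 514 = 8224
    Σ(formed) = 8224 kJ
  ΔH_1 = 6168 − 8224 = −2056 kJ
Reaction 2:
  Bonds broken (reactants):
    C-C: 2 × 338 = 676
    C-H: 8 × 421 = 3368
    C=C: 1 × 628 = 628
    F-F: 1 × 149 = 149
    Σ(broken) = 4821 kJ
  Bonds formed (products):
    C-C: 3 × 338 = 1014
    C-F: 2 × 493 = 986
    C-H: 8 × 421 = 3368
    Σ(formed) = 5368 kJ
  ΔH_2 = 4821 − 5368 = −547 kJ
ΔH_1 − ΔH_2 = −1509 kJ, so reaction 1 has the more negative ΔH; |ΔH_1 − ΔH_2| = 1509 kJ.

Reaction 1, by 1509 kJ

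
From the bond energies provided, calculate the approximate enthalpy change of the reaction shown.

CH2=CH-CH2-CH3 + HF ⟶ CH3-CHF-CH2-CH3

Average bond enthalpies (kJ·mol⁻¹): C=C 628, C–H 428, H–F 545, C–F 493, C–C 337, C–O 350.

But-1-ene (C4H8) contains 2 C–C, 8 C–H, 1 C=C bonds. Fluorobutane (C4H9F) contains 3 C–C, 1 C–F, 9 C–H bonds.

Bonds broken (reactants):
  C–C: 2 × 337 = 674
  C–H: 8 × 428 = 3424
  C=C: 1 × 628 = 628
  H–F: 1 × 545 = 545
  Σ(broken) = 5271 kJ
Bonds formed (products):
  C–C: 3 × 337 = 1011
  C–F: 1 × 493 = 493
  C–H: 9 × 428 = 3852
  Σ(formed) = 5356 kJ
ΔH = Σ(broken) − Σ(formed) = 5271 − 5356 = −85 kJ

ΔH ≈ −85 kJ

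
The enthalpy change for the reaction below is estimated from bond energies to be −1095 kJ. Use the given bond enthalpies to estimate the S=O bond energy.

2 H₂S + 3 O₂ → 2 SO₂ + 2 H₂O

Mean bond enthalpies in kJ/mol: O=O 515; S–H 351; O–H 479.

D(S=O) ≈ 532 kJ/mol

Let D be the S=O bond energy.
Σ(broken) = 3×515 + 4×351 = 2949
Σ(formed) = 4×479 + 4×D = 1916 + 4D
ΔH = Σ(broken) − Σ(formed) = (2949) − (1916 + 4D) = +1033 − 4D
Setting this equal to −1095 kJ gives 4D = 2128, so D = 532 kJ/mol.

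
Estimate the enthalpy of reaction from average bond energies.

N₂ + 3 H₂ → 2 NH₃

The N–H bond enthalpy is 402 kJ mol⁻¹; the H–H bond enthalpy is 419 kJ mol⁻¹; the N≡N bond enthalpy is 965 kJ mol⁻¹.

Bonds broken (reactants):
  H–H: 3 × 419 = 1257
  N≡N: 1 × 965 = 965
  Σ(broken) = 2222 kJ
Bonds formed (products):
  N–H: 6 × 402 = 2412
  Σ(formed) = 2412 kJ
ΔH = Σ(broken) − Σ(formed) = 2222 − 2412 = −190 kJ

ΔH ≈ −190 kJ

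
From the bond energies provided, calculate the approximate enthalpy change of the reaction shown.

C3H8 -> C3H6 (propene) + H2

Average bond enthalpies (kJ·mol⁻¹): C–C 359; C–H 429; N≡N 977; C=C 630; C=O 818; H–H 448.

ΔH ≈ +139 kJ

Bonds broken (reactants):
  C–C: 2 × 359 = 718
  C–H: 8 × 429 = 3432
  Σ(broken) = 4150 kJ
Bonds formed (products):
  C–C: 1 × 359 = 359
  C–H: 6 × 429 = 2574
  C=C: 1 × 630 = 630
  H–H: 1 × 448 = 448
  Σ(formed) = 4011 kJ
ΔH = Σ(broken) − Σ(formed) = 4150 − 4011 = +139 kJ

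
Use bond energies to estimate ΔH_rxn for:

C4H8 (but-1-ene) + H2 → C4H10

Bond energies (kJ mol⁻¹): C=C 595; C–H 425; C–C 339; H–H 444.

ΔH ≈ −150 kJ

Bonds broken (reactants):
  C–C: 2 × 339 = 678
  C–H: 8 × 425 = 3400
  C=C: 1 × 595 = 595
  H–H: 1 × 444 = 444
  Σ(broken) = 5117 kJ
Bonds formed (products):
  C–C: 3 × 339 = 1017
  C–H: 10 × 425 = 4250
  Σ(formed) = 5267 kJ
ΔH = Σ(broken) − Σ(formed) = 5117 − 5267 = −150 kJ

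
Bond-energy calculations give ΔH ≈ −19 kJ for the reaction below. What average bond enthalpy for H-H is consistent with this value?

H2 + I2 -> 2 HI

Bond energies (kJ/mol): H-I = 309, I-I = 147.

Let D be the H-H bond energy.
Σ(broken) = 1×D + 1×147 = 147 + D
Σ(formed) = 2×309 = 618
ΔH = Σ(broken) − Σ(formed) = (147 + D) − (618) = −471 + D
Setting this equal to −19 kJ gives D = 452 kJ/mol.

D(H-H) ≈ 452 kJ/mol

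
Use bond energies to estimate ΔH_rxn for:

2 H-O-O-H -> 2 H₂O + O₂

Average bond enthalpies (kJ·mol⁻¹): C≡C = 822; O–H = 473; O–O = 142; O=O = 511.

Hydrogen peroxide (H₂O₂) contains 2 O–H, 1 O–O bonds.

ΔH ≈ −227 kJ

Bonds broken (reactants):
  O–H: 4 × 473 = 1892
  O–O: 2 × 142 = 284
  Σ(broken) = 2176 kJ
Bonds formed (products):
  O–H: 4 × 473 = 1892
  O=O: 1 × 511 = 511
  Σ(formed) = 2403 kJ
ΔH = Σ(broken) − Σ(formed) = 2176 − 2403 = −227 kJ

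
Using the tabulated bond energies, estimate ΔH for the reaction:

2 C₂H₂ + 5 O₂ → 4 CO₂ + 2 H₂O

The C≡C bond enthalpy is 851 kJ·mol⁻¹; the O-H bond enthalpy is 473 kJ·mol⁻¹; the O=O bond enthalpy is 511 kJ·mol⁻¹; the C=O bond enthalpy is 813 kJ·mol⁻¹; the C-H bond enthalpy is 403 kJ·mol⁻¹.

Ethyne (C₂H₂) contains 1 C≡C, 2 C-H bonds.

Bonds broken (reactants):
  C≡C: 2 × 851 = 1702
  C-H: 4 × 403 = 1612
  O=O: 5 × 511 = 2555
  Σ(broken) = 5869 kJ
Bonds formed (products):
  C=O: 8 × 813 = 6504
  O-H: 4 × 473 = 1892
  Σ(formed) = 8396 kJ
ΔH = Σ(broken) − Σ(formed) = 5869 − 8396 = −2527 kJ

ΔH ≈ −2527 kJ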